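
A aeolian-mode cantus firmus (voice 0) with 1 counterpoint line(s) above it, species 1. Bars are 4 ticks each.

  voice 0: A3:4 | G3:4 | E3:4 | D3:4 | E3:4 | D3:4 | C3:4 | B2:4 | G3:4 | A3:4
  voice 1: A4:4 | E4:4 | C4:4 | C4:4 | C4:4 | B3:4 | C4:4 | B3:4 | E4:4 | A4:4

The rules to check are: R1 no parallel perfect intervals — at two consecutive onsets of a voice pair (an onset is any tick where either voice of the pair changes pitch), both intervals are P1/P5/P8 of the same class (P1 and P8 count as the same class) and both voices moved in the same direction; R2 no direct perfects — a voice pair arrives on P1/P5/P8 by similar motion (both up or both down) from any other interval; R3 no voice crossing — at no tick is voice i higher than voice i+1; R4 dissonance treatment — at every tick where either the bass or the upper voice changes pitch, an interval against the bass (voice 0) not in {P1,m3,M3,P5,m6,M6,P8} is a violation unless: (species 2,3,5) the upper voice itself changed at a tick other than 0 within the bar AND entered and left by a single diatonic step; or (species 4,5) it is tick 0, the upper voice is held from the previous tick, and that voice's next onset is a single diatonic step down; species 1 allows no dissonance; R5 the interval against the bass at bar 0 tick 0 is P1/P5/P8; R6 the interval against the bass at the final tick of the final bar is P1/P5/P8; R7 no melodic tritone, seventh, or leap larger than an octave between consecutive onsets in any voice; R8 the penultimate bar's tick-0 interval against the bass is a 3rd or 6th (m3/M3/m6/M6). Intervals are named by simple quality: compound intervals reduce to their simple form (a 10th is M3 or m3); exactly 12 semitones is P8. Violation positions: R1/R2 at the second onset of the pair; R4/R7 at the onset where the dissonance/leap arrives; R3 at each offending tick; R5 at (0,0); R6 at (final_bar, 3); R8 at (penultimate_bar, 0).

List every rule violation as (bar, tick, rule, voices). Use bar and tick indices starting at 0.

(3, 0, R4, (0, 1))
(7, 0, R1, (0, 1))
(9, 0, R2, (0, 1))

bar 0: v0=A3 v1=A4 downbeat P8
bar 1: v0=G3 v1=E4 downbeat M6
bar 2: v0=E3 v1=C4 downbeat m6
bar 3: v0=D3 v1=C4 downbeat m7
bar 4: v0=E3 v1=C4 downbeat m6
bar 5: v0=D3 v1=B3 downbeat M6
bar 6: v0=C3 v1=C4 downbeat P8
bar 7: v0=B2 v1=B3 downbeat P8
bar 8: v0=G3 v1=E4 downbeat M6
bar 9: v0=A3 v1=A4 downbeat P8
  -> R4 @ bar 3 tick 0 v(0, 1): D3/C4 m7 untreated
  -> R1 @ bar 7 tick 0 v(0, 1): C3/C4 P8 -> B2/B3 P8 similar
  -> R2 @ bar 9 tick 0 v(0, 1): G3/E4 M6 -> A3/A4 P8 similar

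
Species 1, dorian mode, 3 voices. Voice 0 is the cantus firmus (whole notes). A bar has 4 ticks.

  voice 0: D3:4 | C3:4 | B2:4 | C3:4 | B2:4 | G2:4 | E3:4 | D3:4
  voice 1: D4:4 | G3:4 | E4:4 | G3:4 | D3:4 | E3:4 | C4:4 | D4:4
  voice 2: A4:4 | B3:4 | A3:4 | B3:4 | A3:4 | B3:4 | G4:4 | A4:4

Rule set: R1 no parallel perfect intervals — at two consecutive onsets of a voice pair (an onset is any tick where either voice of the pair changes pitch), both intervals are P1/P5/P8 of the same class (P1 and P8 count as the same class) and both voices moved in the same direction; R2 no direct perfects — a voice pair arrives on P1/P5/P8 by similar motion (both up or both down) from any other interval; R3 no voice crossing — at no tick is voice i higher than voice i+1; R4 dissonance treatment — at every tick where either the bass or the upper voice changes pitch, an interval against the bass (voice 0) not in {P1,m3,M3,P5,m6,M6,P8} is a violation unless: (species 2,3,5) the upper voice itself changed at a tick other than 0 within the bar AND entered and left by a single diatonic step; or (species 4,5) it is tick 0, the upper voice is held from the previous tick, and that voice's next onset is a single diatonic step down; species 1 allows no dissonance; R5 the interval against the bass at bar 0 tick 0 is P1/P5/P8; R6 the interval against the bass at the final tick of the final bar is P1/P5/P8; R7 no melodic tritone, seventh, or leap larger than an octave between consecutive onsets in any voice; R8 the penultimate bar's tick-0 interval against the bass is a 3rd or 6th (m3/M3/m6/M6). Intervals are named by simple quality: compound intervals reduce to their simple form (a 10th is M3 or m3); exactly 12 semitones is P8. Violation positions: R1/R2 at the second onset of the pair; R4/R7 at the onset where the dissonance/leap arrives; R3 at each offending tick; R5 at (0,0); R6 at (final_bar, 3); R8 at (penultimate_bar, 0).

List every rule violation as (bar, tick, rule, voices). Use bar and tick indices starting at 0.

(1, 0, R2, (0, 1))
(1, 0, R4, (0, 2))
(1, 0, R7, (2,))
(2, 0, R3, (1, 2))
(2, 0, R4, (0, 1))
(2, 0, R4, (0, 2))
(2, 1, R3, (1, 2))
(2, 2, R3, (1, 2))
(2, 3, R3, (1, 2))
(3, 0, R4, (0, 2))
(4, 0, R2, (1, 2))
(4, 0, R4, (0, 2))
(5, 0, R1, (1, 2))
(6, 0, R1, (1, 2))
(7, 0, R1, (1, 2))

bar 0: v0=D3 v1=D4 v2=A4 downbeat P5
bar 1: v0=C3 v1=G3 v2=B3 downbeat M7
bar 2: v0=B2 v1=E4 v2=A3 downbeat m7
bar 3: v0=C3 v1=G3 v2=B3 downbeat M7
bar 4: v0=B2 v1=D3 v2=A3 downbeat m7
bar 5: v0=G2 v1=E3 v2=B3 downbeat M3
bar 6: v0=E3 v1=C4 v2=G4 downbeat m3
bar 7: v0=D3 v1=D4 v2=A4 downbeat P5
  -> R2 @ bar 1 tick 0 v(0, 1): D3/D4 P8 -> C3/G3 P5 similar
  -> R4 @ bar 1 tick 0 v(0, 2): C3/B3 M7 untreated
  -> R7 @ bar 1 tick 0 v(2,): A4->B3 leap 10st
  -> R3 @ bar 2 tick 0 v(1, 2): E4 above A3
  -> R4 @ bar 2 tick 0 v(0, 1): B2/E4 P4 untreated
  -> R4 @ bar 2 tick 0 v(0, 2): B2/A3 m7 untreated
  -> R3 @ bar 2 tick 1 v(1, 2): E4 above A3
  -> R3 @ bar 2 tick 2 v(1, 2): E4 above A3
  -> R3 @ bar 2 tick 3 v(1, 2): E4 above A3
  -> R4 @ bar 3 tick 0 v(0, 2): C3/B3 M7 untreated
  -> R2 @ bar 4 tick 0 v(1, 2): G3/B3 M3 -> D3/A3 P5 similar
  -> R4 @ bar 4 tick 0 v(0, 2): B2/A3 m7 untreated
  -> R1 @ bar 5 tick 0 v(1, 2): D3/A3 P5 -> E3/B3 P5 similar
  -> R1 @ bar 6 tick 0 v(1, 2): E3/B3 P5 -> C4/G4 P5 similar
  -> R1 @ bar 7 tick 0 v(1, 2): C4/G4 P5 -> D4/A4 P5 similar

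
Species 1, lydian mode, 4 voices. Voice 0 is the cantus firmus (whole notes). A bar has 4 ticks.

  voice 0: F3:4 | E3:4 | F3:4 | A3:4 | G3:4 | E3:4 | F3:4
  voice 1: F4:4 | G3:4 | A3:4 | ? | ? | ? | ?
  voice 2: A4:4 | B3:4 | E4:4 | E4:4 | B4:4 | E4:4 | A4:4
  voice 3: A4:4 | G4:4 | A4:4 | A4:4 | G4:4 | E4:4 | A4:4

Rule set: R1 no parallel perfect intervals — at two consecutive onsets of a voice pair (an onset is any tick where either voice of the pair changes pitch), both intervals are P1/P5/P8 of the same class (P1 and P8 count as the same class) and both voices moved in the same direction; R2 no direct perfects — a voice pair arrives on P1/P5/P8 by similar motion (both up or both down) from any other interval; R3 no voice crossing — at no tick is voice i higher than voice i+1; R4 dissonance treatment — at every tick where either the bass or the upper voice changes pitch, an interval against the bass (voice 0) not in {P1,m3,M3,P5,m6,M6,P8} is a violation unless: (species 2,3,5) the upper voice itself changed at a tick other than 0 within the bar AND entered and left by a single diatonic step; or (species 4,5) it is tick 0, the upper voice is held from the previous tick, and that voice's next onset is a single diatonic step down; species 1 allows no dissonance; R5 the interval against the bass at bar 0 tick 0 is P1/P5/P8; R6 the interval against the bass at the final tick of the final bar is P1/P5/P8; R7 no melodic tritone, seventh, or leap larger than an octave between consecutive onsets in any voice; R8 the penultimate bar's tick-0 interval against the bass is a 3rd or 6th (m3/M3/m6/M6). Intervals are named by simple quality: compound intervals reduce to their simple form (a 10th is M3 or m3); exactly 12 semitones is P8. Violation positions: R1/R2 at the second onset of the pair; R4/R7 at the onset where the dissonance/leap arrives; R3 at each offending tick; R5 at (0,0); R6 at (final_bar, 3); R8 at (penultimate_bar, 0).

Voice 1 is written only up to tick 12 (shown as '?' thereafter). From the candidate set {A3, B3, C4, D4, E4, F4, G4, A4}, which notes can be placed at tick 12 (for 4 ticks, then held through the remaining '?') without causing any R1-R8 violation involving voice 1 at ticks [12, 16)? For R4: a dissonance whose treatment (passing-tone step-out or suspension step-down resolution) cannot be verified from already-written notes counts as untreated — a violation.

{A3, C4}

A3: legal
B3: violates R4
C4: legal
D4: violates R4
E4: violates R2
F4: violates R3
G4: violates R3,R4,R7
A4: violates R2,R3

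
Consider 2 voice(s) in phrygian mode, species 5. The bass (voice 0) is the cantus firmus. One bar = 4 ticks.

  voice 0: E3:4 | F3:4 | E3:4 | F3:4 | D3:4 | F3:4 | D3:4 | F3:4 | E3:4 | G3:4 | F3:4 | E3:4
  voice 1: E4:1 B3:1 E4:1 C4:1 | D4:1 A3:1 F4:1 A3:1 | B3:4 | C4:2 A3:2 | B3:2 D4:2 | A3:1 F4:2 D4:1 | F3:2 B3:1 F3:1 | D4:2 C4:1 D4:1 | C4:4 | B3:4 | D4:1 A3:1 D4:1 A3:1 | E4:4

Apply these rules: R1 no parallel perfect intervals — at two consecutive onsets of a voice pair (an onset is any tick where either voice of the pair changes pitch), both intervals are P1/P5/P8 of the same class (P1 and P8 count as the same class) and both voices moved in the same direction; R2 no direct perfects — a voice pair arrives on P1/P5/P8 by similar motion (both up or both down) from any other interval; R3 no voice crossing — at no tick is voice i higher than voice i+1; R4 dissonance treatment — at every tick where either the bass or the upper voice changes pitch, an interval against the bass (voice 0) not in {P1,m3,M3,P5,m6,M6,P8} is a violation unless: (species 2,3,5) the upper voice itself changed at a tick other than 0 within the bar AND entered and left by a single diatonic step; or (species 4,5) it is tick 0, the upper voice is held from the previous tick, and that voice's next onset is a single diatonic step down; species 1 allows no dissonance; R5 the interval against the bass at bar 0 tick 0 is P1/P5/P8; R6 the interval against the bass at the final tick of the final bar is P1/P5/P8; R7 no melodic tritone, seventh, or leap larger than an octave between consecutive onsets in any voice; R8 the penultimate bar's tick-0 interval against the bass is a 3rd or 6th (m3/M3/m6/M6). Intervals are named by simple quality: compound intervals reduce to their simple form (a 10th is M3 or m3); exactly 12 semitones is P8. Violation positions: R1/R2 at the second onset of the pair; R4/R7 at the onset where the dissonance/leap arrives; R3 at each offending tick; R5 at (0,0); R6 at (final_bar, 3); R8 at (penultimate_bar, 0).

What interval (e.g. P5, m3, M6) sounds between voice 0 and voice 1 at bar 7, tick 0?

voice 0=F3 voice 1=D4 -> M6

M6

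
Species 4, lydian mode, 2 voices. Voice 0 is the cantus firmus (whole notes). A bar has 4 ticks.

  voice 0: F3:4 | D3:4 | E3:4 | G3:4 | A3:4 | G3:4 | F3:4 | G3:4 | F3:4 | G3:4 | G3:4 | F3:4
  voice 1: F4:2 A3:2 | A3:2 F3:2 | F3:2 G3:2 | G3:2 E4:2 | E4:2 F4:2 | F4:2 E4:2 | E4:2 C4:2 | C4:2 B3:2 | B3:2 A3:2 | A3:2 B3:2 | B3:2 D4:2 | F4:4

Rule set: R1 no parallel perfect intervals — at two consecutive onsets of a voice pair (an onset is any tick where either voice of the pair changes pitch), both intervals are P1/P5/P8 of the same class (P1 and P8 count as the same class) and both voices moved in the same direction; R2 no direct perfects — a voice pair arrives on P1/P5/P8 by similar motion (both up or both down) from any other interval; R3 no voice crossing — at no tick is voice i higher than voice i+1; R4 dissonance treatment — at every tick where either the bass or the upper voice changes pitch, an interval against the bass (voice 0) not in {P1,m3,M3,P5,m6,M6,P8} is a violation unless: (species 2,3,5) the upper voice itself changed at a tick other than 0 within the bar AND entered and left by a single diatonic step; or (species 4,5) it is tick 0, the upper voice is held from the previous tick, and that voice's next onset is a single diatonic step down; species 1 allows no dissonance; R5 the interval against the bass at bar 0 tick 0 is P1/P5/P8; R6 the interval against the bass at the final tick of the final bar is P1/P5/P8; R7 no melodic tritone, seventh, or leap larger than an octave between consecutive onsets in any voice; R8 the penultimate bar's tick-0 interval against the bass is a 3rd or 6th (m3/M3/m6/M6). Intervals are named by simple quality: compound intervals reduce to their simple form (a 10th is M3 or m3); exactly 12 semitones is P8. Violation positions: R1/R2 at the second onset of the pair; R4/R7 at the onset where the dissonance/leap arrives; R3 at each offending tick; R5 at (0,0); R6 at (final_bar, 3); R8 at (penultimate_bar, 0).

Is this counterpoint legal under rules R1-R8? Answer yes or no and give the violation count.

bar 0: v0=F3 v1=F4 (P8)
bar 1: v0=D3 v1=A3 (P5)
bar 2: v0=E3 v1=F3 (m2)
bar 3: v0=G3 v1=G3 (P1)
bar 4: v0=A3 v1=E4 (P5)
bar 5: v0=G3 v1=F4 (m7)
bar 6: v0=F3 v1=E4 (M7)
bar 7: v0=G3 v1=C4 (P4)
bar 8: v0=F3 v1=B3 (TT)
bar 9: v0=G3 v1=A3 (M2)
bar 10: v0=G3 v1=B3 (M3)
bar 11: v0=F3 v1=F4 (P8)
  R4 @ bar2.0: E3/F3 m2 untreated
  R4 @ bar6.0: F3/E4 M7 untreated
  R4 @ bar9.0: G3/A3 M2 untreated

No (3 violations)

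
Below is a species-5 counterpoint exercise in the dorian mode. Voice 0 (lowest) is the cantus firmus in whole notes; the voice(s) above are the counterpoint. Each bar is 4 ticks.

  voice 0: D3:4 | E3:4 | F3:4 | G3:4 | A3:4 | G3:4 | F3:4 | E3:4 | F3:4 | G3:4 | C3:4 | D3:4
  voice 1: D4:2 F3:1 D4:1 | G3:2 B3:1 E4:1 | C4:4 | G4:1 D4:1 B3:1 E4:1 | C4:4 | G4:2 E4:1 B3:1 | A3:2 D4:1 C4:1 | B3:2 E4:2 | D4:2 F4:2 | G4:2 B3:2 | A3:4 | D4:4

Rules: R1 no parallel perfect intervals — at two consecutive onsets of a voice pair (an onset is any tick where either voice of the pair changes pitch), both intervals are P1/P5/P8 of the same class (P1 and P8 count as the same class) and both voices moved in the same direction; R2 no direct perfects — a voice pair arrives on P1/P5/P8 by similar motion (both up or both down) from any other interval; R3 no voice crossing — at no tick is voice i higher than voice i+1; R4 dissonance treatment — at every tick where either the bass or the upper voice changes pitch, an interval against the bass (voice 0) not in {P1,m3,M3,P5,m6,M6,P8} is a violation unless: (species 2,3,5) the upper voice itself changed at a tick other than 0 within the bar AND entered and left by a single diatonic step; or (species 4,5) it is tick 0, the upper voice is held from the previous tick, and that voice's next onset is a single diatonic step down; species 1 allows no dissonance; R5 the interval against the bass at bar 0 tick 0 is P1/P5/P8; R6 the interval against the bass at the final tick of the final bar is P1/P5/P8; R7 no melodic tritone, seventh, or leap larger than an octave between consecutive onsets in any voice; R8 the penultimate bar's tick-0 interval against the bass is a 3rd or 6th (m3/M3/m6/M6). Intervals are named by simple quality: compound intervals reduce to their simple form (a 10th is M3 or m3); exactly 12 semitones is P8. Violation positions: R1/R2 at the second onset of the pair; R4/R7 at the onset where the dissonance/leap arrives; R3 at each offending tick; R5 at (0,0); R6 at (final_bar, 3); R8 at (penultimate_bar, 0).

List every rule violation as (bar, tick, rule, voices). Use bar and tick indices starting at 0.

bar 0: v0=D3 v1=D4 downbeat P8
bar 1: v0=E3 v1=G3 downbeat m3
bar 2: v0=F3 v1=C4 downbeat P5
bar 3: v0=G3 v1=G4 downbeat P8
bar 4: v0=A3 v1=C4 downbeat m3
bar 5: v0=G3 v1=G4 downbeat P8
bar 6: v0=F3 v1=A3 downbeat M3
bar 7: v0=E3 v1=B3 downbeat P5
bar 8: v0=F3 v1=D4 downbeat M6
bar 9: v0=G3 v1=G4 downbeat P8
bar 10: v0=C3 v1=A3 downbeat M6
bar 11: v0=D3 v1=D4 downbeat P8
  -> R2 @ bar 3 tick 0 v(0, 1): F3/C4 P5 -> G3/G4 P8 similar
  -> R1 @ bar 7 tick 0 v(0, 1): F3/C4 P5 -> E3/B3 P5 similar
  -> R1 @ bar 9 tick 0 v(0, 1): F3/F4 P8 -> G3/G4 P8 similar
  -> R2 @ bar 11 tick 0 v(0, 1): C3/A3 M6 -> D3/D4 P8 similar

(3, 0, R2, (0, 1))
(7, 0, R1, (0, 1))
(9, 0, R1, (0, 1))
(11, 0, R2, (0, 1))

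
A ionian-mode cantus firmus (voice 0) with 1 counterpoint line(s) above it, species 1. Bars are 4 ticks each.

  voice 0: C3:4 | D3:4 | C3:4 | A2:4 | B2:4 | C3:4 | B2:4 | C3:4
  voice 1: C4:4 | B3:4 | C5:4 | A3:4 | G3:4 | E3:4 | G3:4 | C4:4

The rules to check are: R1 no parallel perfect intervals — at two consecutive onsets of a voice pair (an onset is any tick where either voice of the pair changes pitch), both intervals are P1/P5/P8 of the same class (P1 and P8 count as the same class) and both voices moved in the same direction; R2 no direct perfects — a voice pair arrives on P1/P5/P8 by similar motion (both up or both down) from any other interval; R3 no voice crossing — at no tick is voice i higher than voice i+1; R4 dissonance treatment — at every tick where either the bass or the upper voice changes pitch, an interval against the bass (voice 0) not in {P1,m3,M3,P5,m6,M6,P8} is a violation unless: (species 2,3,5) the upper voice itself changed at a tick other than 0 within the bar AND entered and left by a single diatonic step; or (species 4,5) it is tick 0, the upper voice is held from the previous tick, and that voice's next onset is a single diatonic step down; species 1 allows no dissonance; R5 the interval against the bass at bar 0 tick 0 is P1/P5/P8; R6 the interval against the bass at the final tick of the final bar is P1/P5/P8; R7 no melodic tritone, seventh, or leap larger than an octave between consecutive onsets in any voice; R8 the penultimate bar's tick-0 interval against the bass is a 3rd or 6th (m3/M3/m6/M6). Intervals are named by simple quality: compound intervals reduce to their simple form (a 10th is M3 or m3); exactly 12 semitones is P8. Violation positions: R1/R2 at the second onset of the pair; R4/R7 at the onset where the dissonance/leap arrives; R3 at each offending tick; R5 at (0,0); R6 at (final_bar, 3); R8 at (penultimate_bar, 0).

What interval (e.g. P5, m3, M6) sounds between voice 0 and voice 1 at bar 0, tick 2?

P8

voice 0=C3 voice 1=C4 -> P8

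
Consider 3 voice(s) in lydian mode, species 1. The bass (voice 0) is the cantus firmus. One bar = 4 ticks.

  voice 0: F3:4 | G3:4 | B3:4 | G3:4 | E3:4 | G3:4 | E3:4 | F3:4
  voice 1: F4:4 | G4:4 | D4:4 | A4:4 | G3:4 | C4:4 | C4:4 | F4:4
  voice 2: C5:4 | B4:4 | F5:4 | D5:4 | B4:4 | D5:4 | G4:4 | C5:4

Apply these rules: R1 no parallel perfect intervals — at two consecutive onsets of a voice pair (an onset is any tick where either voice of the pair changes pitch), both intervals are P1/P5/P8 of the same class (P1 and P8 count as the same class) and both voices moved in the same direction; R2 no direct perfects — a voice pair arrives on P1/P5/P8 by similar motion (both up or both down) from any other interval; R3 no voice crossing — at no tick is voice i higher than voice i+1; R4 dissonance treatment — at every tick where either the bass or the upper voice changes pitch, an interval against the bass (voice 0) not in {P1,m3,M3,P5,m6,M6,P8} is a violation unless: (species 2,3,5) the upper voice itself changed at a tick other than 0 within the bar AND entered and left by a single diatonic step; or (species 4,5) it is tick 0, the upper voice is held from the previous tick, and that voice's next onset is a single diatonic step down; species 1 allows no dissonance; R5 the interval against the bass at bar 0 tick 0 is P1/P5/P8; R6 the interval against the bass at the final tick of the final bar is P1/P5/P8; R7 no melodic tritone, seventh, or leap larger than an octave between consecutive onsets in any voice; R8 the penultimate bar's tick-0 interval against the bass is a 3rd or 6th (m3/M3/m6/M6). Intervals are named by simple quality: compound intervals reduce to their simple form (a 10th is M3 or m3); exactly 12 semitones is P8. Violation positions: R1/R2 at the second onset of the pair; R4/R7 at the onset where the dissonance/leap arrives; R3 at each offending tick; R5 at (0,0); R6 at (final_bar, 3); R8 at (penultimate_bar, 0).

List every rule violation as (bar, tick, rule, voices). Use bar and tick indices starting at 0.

(1, 0, R1, (0, 1))
(2, 0, R4, (0, 2))
(2, 0, R7, (2,))
(3, 0, R2, (0, 2))
(3, 0, R4, (0, 1))
(4, 0, R1, (0, 2))
(4, 0, R7, (1,))
(5, 0, R1, (0, 2))
(5, 0, R4, (0, 1))
(7, 0, R1, (1, 2))
(7, 0, R2, (0, 1))
(7, 0, R2, (0, 2))

bar 0: v0=F3 v1=F4 v2=C5 downbeat P5
bar 1: v0=G3 v1=G4 v2=B4 downbeat M3
bar 2: v0=B3 v1=D4 v2=F5 downbeat TT
bar 3: v0=G3 v1=A4 v2=D5 downbeat P5
bar 4: v0=E3 v1=G3 v2=B4 downbeat P5
bar 5: v0=G3 v1=C4 v2=D5 downbeat P5
bar 6: v0=E3 v1=C4 v2=G4 downbeat m3
bar 7: v0=F3 v1=F4 v2=C5 downbeat P5
  -> R1 @ bar 1 tick 0 v(0, 1): F3/F4 P8 -> G3/G4 P8 similar
  -> R4 @ bar 2 tick 0 v(0, 2): B3/F5 TT untreated
  -> R7 @ bar 2 tick 0 v(2,): B4->F5 leap 6st
  -> R2 @ bar 3 tick 0 v(0, 2): B3/F5 TT -> G3/D5 P5 similar
  -> R4 @ bar 3 tick 0 v(0, 1): G3/A4 M2 untreated
  -> R1 @ bar 4 tick 0 v(0, 2): G3/D5 P5 -> E3/B4 P5 similar
  -> R7 @ bar 4 tick 0 v(1,): A4->G3 leap 14st
  -> R1 @ bar 5 tick 0 v(0, 2): E3/B4 P5 -> G3/D5 P5 similar
  -> R4 @ bar 5 tick 0 v(0, 1): G3/C4 P4 untreated
  -> R1 @ bar 7 tick 0 v(1, 2): C4/G4 P5 -> F4/C5 P5 similar
  -> R2 @ bar 7 tick 0 v(0, 1): E3/C4 m6 -> F3/F4 P8 similar
  -> R2 @ bar 7 tick 0 v(0, 2): E3/G4 m3 -> F3/C5 P5 similar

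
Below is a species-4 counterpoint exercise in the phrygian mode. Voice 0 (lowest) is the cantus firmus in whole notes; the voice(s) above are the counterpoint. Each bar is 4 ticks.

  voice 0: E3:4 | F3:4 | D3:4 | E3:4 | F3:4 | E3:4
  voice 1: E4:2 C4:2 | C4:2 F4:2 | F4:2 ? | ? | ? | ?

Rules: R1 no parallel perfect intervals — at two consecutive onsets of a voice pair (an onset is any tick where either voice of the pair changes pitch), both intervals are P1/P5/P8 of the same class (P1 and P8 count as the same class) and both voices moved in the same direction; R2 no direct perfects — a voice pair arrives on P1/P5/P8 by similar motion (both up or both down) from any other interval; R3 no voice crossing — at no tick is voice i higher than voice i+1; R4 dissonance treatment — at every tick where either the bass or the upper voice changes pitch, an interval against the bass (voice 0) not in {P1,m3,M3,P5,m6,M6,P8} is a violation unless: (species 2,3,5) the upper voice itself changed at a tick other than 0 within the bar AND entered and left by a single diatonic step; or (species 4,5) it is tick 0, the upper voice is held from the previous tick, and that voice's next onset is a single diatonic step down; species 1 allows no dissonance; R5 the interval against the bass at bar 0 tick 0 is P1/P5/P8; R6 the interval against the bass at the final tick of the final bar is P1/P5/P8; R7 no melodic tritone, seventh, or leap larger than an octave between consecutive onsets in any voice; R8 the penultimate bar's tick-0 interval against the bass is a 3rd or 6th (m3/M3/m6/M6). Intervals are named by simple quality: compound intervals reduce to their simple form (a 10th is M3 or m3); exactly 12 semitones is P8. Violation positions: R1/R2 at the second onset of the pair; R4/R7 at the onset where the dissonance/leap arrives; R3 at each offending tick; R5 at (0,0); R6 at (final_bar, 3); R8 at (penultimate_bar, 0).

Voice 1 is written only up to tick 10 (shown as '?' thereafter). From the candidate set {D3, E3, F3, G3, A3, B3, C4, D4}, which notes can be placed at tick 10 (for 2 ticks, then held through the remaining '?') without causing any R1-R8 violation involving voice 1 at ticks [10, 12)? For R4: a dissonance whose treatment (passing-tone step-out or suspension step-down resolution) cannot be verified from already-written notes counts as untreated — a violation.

{A3, D4, F3}

D3: violates R7
E3: violates R4,R7
F3: legal
G3: violates R4,R7
A3: legal
B3: violates R7
C4: violates R4
D4: legal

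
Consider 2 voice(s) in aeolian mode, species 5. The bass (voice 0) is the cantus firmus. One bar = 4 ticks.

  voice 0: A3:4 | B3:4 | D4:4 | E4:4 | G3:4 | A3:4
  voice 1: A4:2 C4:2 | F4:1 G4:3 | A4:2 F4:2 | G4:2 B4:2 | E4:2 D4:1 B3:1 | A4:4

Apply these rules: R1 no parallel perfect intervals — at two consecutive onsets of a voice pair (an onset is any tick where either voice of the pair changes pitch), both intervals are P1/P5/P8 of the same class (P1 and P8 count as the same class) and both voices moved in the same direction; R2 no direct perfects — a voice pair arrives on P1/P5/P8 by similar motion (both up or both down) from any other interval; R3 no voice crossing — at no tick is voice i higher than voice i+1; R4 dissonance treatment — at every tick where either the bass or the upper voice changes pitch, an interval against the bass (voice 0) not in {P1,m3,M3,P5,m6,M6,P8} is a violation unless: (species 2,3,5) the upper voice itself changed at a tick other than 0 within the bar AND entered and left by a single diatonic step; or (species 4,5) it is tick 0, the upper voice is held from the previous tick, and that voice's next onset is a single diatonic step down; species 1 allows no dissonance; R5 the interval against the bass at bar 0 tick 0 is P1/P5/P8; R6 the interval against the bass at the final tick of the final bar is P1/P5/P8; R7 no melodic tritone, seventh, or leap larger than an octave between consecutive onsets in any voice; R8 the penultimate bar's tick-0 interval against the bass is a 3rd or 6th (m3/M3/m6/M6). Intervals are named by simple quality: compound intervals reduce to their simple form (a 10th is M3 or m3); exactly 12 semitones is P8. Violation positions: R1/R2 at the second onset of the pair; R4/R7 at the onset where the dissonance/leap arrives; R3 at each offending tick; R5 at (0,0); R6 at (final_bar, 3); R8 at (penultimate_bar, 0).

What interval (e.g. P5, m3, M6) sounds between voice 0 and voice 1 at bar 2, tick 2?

m3

voice 0=D4 voice 1=F4 -> m3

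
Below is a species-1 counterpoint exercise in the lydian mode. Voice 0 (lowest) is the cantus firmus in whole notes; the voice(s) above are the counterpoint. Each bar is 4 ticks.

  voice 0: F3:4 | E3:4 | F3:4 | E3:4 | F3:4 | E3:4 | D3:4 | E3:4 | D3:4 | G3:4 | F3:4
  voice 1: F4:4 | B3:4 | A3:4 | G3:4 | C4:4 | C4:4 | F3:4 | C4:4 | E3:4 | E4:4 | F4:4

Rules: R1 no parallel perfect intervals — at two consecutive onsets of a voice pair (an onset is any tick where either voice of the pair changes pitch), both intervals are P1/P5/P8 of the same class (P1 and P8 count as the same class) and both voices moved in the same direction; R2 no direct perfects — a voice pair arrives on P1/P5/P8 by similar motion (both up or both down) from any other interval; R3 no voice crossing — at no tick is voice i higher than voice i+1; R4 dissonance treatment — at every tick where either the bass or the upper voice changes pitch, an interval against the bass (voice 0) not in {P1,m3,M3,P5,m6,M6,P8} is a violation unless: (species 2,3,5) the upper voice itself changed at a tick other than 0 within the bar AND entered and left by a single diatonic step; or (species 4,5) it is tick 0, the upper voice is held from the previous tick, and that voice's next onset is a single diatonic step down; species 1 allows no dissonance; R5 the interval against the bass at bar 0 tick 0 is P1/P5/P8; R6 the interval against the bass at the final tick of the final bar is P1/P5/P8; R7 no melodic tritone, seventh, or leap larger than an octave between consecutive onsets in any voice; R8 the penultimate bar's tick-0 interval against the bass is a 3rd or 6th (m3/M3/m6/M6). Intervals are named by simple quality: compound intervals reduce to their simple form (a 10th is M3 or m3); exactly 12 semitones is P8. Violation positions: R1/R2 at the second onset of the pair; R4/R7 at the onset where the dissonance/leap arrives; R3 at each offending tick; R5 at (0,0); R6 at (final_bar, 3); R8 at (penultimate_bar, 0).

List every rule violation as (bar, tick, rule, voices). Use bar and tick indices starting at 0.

bar 0: v0=F3 v1=F4 downbeat P8
bar 1: v0=E3 v1=B3 downbeat P5
bar 2: v0=F3 v1=A3 downbeat M3
bar 3: v0=E3 v1=G3 downbeat m3
bar 4: v0=F3 v1=C4 downbeat P5
bar 5: v0=E3 v1=C4 downbeat m6
bar 6: v0=D3 v1=F3 downbeat m3
bar 7: v0=E3 v1=C4 downbeat m6
bar 8: v0=D3 v1=E3 downbeat M2
bar 9: v0=G3 v1=E4 downbeat M6
bar 10: v0=F3 v1=F4 downbeat P8
  -> R2 @ bar 1 tick 0 v(0, 1): F3/F4 P8 -> E3/B3 P5 similar
  -> R7 @ bar 1 tick 0 v(1,): F4->B3 leap 6st
  -> R2 @ bar 4 tick 0 v(0, 1): E3/G3 m3 -> F3/C4 P5 similar
  -> R4 @ bar 8 tick 0 v(0, 1): D3/E3 M2 untreated

(1, 0, R2, (0, 1))
(1, 0, R7, (1,))
(4, 0, R2, (0, 1))
(8, 0, R4, (0, 1))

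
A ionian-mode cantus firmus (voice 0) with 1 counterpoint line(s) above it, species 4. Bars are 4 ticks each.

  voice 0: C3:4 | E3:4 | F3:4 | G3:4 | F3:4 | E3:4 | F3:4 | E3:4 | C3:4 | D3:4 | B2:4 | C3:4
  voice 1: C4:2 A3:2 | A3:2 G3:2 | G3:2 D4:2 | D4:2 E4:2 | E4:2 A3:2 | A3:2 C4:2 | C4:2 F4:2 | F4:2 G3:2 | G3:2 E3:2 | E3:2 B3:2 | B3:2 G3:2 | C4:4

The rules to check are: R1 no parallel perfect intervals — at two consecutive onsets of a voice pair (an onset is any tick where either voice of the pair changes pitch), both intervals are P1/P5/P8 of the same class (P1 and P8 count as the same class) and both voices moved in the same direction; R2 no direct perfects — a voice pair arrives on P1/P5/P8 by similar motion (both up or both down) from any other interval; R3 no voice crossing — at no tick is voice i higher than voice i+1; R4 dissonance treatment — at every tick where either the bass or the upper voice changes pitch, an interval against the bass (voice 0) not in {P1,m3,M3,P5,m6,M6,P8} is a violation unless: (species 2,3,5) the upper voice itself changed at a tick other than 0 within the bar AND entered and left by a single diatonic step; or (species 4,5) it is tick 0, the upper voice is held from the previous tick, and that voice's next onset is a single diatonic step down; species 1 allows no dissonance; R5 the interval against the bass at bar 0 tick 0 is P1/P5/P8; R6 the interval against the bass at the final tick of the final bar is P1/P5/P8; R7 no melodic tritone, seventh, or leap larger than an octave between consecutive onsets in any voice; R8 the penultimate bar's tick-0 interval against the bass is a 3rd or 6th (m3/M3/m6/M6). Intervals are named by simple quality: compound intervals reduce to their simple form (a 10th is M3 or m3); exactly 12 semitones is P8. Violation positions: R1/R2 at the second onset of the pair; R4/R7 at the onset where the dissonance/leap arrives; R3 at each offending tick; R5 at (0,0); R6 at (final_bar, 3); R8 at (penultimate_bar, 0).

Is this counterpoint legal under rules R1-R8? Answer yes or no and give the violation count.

No (8 violations)

bar 0: v0=C3 v1=C4 (P8)
bar 1: v0=E3 v1=A3 (P4)
bar 2: v0=F3 v1=G3 (M2)
bar 3: v0=G3 v1=D4 (P5)
bar 4: v0=F3 v1=E4 (M7)
bar 5: v0=E3 v1=A3 (P4)
bar 6: v0=F3 v1=C4 (P5)
bar 7: v0=E3 v1=F4 (m2)
bar 8: v0=C3 v1=G3 (P5)
bar 9: v0=D3 v1=E3 (M2)
bar 10: v0=B2 v1=B3 (P8)
bar 11: v0=C3 v1=C4 (P8)
  R4 @ bar2.0: F3/G3 M2 untreated
  R4 @ bar4.0: F3/E4 M7 untreated
  R4 @ bar5.0: E3/A3 P4 untreated
  R4 @ bar7.0: E3/F4 m2 untreated
  R7 @ bar7.2: F4->G3 leap 10st
  R4 @ bar9.0: D3/E3 M2 untreated
  R8 @ bar10.0: penult P8 not 3rd/6th
  R2 @ bar11.0: B2/G3 m6 -> C3/C4 P8 similar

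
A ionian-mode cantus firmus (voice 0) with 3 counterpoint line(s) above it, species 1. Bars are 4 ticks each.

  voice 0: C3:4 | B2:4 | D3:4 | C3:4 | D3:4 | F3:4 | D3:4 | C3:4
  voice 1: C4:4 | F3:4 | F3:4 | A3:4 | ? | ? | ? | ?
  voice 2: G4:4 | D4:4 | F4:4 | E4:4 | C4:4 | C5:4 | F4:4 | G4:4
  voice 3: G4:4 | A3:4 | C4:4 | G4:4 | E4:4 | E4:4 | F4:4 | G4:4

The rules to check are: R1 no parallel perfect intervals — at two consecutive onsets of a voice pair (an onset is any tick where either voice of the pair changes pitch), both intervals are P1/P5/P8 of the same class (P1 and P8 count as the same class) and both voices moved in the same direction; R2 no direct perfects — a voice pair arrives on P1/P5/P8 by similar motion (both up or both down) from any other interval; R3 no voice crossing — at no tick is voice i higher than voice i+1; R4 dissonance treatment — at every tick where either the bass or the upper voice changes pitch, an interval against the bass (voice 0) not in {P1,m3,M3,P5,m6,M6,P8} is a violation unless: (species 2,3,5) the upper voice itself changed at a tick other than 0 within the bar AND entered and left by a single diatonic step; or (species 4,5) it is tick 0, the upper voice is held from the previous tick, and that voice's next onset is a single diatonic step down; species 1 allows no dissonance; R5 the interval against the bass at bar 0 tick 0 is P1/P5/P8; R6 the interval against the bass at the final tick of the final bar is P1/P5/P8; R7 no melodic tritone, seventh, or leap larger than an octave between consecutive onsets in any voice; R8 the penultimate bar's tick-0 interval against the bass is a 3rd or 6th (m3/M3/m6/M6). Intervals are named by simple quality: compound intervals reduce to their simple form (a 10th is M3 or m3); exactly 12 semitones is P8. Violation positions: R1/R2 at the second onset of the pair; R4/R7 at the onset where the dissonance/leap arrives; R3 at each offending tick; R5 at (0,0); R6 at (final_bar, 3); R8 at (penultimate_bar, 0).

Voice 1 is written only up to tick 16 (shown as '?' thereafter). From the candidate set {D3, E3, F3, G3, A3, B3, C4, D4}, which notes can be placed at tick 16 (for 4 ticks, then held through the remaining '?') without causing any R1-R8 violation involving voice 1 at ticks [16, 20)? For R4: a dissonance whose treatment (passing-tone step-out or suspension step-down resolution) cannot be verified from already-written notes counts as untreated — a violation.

{A3, B3, D3}

D3: legal
E3: violates R2,R4
F3: violates R1
G3: violates R4
A3: legal
B3: legal
C4: violates R4
D4: violates R2,R3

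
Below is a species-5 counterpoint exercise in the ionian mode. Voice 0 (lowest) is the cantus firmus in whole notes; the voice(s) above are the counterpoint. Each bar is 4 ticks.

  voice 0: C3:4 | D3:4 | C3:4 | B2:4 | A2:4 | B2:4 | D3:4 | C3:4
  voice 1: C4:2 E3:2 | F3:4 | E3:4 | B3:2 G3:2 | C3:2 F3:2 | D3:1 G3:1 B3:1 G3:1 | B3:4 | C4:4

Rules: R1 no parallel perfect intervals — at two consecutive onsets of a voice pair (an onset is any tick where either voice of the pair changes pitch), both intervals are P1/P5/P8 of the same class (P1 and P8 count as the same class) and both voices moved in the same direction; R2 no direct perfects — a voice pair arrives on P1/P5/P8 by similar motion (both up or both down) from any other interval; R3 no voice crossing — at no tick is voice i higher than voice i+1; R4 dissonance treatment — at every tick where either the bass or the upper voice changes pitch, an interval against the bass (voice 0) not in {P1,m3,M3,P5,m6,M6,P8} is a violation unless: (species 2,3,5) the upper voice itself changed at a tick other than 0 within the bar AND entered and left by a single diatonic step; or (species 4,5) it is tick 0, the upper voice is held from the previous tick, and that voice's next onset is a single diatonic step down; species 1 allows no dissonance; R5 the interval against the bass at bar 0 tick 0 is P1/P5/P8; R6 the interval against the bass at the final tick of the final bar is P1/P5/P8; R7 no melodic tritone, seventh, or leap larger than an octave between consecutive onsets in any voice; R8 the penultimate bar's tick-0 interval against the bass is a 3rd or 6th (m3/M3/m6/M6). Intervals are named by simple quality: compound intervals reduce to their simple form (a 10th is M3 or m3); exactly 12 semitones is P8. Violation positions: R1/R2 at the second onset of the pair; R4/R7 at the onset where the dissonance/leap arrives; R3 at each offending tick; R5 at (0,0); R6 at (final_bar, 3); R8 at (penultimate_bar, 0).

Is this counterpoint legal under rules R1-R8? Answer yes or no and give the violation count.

bar 0: v0=C3 v1=C4 (P8)
bar 1: v0=D3 v1=F3 (m3)
bar 2: v0=C3 v1=E3 (M3)
bar 3: v0=B2 v1=B3 (P8)
bar 4: v0=A2 v1=C3 (m3)
bar 5: v0=B2 v1=D3 (m3)
bar 6: v0=D3 v1=B3 (M6)
bar 7: v0=C3 v1=C4 (P8)

Yes (0 violations)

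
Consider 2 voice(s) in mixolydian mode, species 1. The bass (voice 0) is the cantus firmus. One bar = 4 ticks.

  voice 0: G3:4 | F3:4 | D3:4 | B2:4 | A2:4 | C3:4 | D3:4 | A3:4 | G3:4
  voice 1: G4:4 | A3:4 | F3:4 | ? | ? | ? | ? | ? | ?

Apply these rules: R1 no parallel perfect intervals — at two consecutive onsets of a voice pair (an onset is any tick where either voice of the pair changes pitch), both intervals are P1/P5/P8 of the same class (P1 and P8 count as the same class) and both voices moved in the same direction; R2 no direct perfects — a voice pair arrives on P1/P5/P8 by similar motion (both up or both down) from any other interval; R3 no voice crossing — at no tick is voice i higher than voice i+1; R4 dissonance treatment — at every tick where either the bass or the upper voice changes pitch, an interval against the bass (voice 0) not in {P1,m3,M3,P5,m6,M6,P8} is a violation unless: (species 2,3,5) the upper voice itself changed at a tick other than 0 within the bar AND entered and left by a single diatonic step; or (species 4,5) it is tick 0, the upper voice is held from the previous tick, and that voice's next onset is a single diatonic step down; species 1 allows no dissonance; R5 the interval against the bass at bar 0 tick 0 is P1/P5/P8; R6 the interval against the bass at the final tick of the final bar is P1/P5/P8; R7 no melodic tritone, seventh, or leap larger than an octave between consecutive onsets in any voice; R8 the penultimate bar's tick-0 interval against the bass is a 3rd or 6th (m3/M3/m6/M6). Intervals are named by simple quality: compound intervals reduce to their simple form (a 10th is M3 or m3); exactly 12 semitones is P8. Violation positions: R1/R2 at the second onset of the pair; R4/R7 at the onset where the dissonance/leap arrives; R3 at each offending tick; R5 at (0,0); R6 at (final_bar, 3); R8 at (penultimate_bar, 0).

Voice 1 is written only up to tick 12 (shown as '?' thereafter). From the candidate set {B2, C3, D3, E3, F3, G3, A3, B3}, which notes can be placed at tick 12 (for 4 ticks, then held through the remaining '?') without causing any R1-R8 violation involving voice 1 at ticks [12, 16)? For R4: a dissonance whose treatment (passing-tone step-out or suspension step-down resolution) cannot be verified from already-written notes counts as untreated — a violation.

{D3, G3}

B2: violates R2,R7
C3: violates R4
D3: legal
E3: violates R4
F3: violates R4
G3: legal
A3: violates R4
B3: violates R7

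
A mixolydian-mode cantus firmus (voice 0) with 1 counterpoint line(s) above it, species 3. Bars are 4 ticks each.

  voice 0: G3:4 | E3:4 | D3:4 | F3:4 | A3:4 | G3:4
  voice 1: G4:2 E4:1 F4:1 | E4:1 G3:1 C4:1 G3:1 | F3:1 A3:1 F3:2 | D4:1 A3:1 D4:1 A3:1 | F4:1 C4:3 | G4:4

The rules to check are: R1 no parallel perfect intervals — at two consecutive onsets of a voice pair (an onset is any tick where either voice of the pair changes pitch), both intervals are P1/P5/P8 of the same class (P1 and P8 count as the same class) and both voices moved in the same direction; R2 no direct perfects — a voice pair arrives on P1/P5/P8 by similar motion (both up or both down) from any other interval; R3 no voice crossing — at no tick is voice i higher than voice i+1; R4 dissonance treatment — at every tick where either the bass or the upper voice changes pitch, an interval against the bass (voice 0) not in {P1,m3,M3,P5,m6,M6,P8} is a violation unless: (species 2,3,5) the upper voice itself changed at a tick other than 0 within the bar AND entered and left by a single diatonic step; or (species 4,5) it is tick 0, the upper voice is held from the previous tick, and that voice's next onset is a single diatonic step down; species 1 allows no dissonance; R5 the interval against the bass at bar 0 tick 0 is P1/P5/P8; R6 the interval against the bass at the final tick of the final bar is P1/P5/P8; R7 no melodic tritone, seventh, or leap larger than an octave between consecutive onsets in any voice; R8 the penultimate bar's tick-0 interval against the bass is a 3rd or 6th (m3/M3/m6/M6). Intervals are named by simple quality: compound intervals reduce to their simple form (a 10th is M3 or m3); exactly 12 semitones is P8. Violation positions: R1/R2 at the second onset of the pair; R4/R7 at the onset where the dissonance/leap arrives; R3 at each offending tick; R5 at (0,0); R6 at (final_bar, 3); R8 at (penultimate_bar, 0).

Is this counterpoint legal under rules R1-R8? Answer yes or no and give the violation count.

bar 0: v0=G3 v1=G4 (P8)
bar 1: v0=E3 v1=E4 (P8)
bar 2: v0=D3 v1=F3 (m3)
bar 3: v0=F3 v1=D4 (M6)
bar 4: v0=A3 v1=F4 (m6)
bar 5: v0=G3 v1=G4 (P8)
  R2 @ bar1.0: G3/F4 m7 -> E3/E4 P8 similar

No (1 violations)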